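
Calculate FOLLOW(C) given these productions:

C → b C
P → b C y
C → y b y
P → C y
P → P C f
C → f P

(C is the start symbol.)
To compute FOLLOW(C), find every occurrence of C on a right-hand side N → α C β: add FIRST(β) \ {ε}, and if β is empty or nullable also add FOLLOW(N). Iterate to a fixed point.

C is the start symbol, so $ ∈ FOLLOW(C).
In C → b C: C is at the end; this adds FOLLOW(C) to itself — nothing new
In P → b C y: C is followed by y, add FIRST(y) \ {ε} = { 'y' }
In P → C y: C is followed by y, add FIRST(y) \ {ε} = { 'y' }
In P → P C f: C is followed by f, add FIRST(f) \ {ε} = { 'f' }

Taking the union: FOLLOW(C) = { $, 'f', 'y' }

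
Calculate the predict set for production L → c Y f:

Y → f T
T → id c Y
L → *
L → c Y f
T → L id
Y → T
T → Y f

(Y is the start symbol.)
PREDICT(L → c Y f) = (FIRST(RHS) \ {ε}) ∪ (FOLLOW(L) if ε ∈ FIRST(RHS), i.e. RHS ⇒* ε)
FIRST(c Y f) = { 'c' }
ε ∉ FIRST(c Y f), so FOLLOW(L) is not added.
PREDICT(L → c Y f) = { 'c' }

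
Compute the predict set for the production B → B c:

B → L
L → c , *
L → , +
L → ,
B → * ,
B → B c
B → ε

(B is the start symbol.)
{ '*', ',', 'c' }

PREDICT(B → B c) = (FIRST(RHS) \ {ε}) ∪ (FOLLOW(B) if ε ∈ FIRST(RHS), i.e. RHS ⇒* ε)
FIRST(B) = { '*', ',', 'c', ε }
FIRST(B c) = { '*', ',', 'c' }
ε ∉ FIRST(B c), so FOLLOW(B) is not added.
PREDICT(B → B c) = { '*', ',', 'c' }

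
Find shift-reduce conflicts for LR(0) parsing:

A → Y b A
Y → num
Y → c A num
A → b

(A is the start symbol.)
A shift-reduce conflict occurs when an LR(0) state has both:
  - a complete (reduce) item [A → α .] (dot at the end), and
  - a shift item [B → β . c γ] (dot before a terminal).

Augment with A' → A and build the canonical LR(0) collection (I0 = CLOSURE({[A' → . A]}), then GOTO on every symbol after a dot until no new states appear). It has 10 states:
  I0: { [A → . Y b A], [A → . b], [A' → . A], [Y → . c A num], [Y → . num] }  — shift
  I1: { [A' → A .] }  — accept
  I2: { [A → Y . b A] }  — shift
  I3: { [A → b .] }  — reduce
  I4: { [A → . Y b A], [A → . b], [Y → . c A num], [Y → . num], [Y → c . A num] }  — shift
  I5: { [Y → num .] }  — reduce
  I6: { [Y → c A . num] }  — shift
  I7: { [Y → c A num .] }  — reduce
  I8: { [A → . Y b A], [A → . b], [A → Y b . A], [Y → . c A num], [Y → . num] }  — shift
  I9: { [A → Y b A .] }  — reduce

No state contains both a complete item and a shift item.

Answer: No shift-reduce conflicts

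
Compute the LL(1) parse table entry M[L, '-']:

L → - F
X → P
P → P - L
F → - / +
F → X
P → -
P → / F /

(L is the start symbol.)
To find M[L, '-'], we find productions for L where '-' is in the predict set (PREDICT(N → α) = (FIRST(α) \ {ε}) ∪ (FOLLOW(N) if α ⇒* ε)).

L → - F: PREDICT = { '-' }
  '-' is in predict set, so this production goes in M[L, '-']

M[L, '-'] = L → - F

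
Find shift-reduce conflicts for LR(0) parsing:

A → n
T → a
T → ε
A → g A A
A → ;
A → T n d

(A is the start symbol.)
Augment with A' → A and build the canonical LR(0) collection (I0 = CLOSURE({[A' → . A]}), then GOTO on every symbol after a dot until no new states appear). It has 11 states:
  I0: { [A → . ;], [A → . T n d], [A → . g A A], [A → . n], [A' → . A], [T → . a], [T → .] }  — shift, reduce
  I1: { [A → ; .] }  — reduce
  I2: { [A' → A .] }  — accept
  I3: { [A → T . n d] }  — shift
  I4: { [T → a .] }  — reduce
  I5: { [A → . ;], [A → . T n d], [A → . g A A], [A → . n], [A → g . A A], [T → . a], [T → .] }  — shift, reduce
  I6: { [A → n .] }  — reduce
  I7: { [A → . ;], [A → . T n d], [A → . g A A], [A → . n], [A → g A . A], [T → . a], [T → .] }  — shift, reduce
  I8: { [A → g A A .] }  — reduce
  I9: { [A → T n . d] }  — shift
  I10: { [A → T n d .] }  — reduce

I0 contains reduce item [T → .] and shift items [A → . ;], [A → . g A A], [A → . n], [T → . a] — shift-reduce conflict.
I5 contains reduce item [T → .] and shift items [A → . ;], [A → . g A A], [A → . n], [T → . a] — shift-reduce conflict.
I7 contains reduce item [T → .] and shift items [A → . ;], [A → . g A A], [A → . n], [T → . a] — shift-reduce conflict.

Answer: Yes — I0: [T → .] vs [A → . ;]; I5: [T → .] vs [A → . ;]; I7: [T → .] vs [A → . ;]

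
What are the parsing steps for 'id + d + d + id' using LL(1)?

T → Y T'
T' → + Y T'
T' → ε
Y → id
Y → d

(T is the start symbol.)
Stack is shown with the top on the left.

Stack     Input              Action
-----------------------------------
T $       id + d + d + id $  output T → Y T'
Y T' $    id + d + d + id $  output Y → id
id T' $   id + d + d + id $  match 'id'
T' $      + d + d + id $     output T' → + Y T'
+ Y T' $  + d + d + id $     match '+'
Y T' $    d + d + id $       output Y → d
d T' $    d + d + id $       match 'd'
T' $      + d + id $         output T' → + Y T'
+ Y T' $  + d + id $         match '+'
Y T' $    d + id $           output Y → d
d T' $    d + id $           match 'd'
T' $      + id $             output T' → + Y T'
+ Y T' $  + id $             match '+'
Y T' $    id $               output Y → id
id T' $   id $               match 'id'
T' $      $                  output T' → ε
$         $                  accept

The string is accepted.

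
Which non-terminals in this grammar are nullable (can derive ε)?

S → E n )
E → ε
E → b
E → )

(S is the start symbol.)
{ 'E' }

A non-terminal is nullable if it can derive ε (the empty string): either it has an ε-production, or it has a production whose right-hand side consists entirely of nullable non-terminals.

ε-productions: E → ε
So E is immediately nullable.
No further non-terminal can be added: every production for the remaining non-terminals contains a terminal or a non-nullable non-terminal.
Nullable = { 'E' }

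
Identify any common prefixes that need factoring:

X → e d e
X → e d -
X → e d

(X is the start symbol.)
Yes, X has productions with common prefix 'e d'

Left-factoring is needed when two productions for the same non-terminal
share a common prefix on the right-hand side.

Productions for X:
  X → e d e
  X → e d -
  X → e d

Found common prefix 'e d' in productions for X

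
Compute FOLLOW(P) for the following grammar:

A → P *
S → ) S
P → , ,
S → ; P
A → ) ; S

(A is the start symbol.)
To compute FOLLOW(P), find every occurrence of P on a right-hand side N → α P β: add FIRST(β) \ {ε}, and if β is empty or nullable also add FOLLOW(N). Iterate to a fixed point.

In A → P *: P is followed by '*', add FIRST('*') \ {ε} = { '*' }
In S → ; P: P is at the end, add FOLLOW(S)

The FOLLOW sets referred to above (computed the same way, to a fixed point):
  FOLLOW(S) = { $ }

Taking the union: FOLLOW(P) = { $, '*' }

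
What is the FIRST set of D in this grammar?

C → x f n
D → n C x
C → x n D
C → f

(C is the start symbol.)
To compute FIRST(D), examine every production with D on the left-hand side, reading each right-hand side left to right until a non-nullable symbol is reached.

From D → n C x:
  - n is a terminal: add 'n' and stop

Collecting: FIRST(D) = { 'n' }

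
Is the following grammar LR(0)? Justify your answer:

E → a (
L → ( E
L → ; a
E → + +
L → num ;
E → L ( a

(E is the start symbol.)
A grammar is LR(0) if no state in the canonical LR(0) collection has:
  - both a shift item (dot before a terminal) and a complete item (shift-reduce conflict), or
  - two or more complete items (reduce-reduce conflict; the accept item [E' → E .] counts as a complete item here).

Augment with E' → E and build the canonical LR(0) collection (I0 = CLOSURE({[E' → . E]}), then GOTO on every symbol after a dot until no new states appear). It has 15 states:
  I0: { [E → . + +], [E → . L ( a], [E → . a (], [E' → . E], [L → . ( E], [L → . ; a], [L → . num ;] }  — shift
  I1: { [E → . + +], [E → . L ( a], [E → . a (], [L → ( . E], [L → . ( E], [L → . ; a], [L → . num ;] }  — shift
  I2: { [E → + . +] }  — shift
  I3: { [L → ; . a] }  — shift
  I4: { [E' → E .] }  — accept
  I5: { [E → L . ( a] }  — shift
  I6: { [E → a . (] }  — shift
  I7: { [L → num . ;] }  — shift
  I8: { [L → num ; .] }  — reduce
  I9: { [E → a ( .] }  — reduce
  I10: { [E → L ( . a] }  — shift
  I11: { [E → L ( a .] }  — reduce
  I12: { [L → ; a .] }  — reduce
  I13: { [E → + + .] }  — reduce
  I14: { [L → ( E .] }  — reduce

Every state is either a pure shift/goto state or contains exactly one complete item and nothing to shift — no conflicts. The grammar is LR(0).

Answer: Yes, the grammar is LR(0)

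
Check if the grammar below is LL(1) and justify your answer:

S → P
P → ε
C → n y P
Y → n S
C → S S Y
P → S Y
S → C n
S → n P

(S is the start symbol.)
Relevant sets:
  FIRST(P) = { 'n', ε }
  FIRST(C) = { 'n' }
  FIRST(S) = { 'n', ε }
  FIRST(Y) = { 'n' }
  FOLLOW(S) = { $, 'n' }
  FOLLOW(P) = { $, 'n' }

For S:
  PREDICT(S → P) = { $, 'n' }
  PREDICT(S → C n) = { 'n' }
  PREDICT(S → n P) = { 'n' }
For P:
  PREDICT(P → ε) = { $, 'n' }
  PREDICT(P → S Y) = { 'n' }
For C:
  PREDICT(C → n y P) = { 'n' }
  PREDICT(C → S S Y) = { 'n' }
Y has a single production, so nothing to check there.

Conflict found: Predict set conflict for S: { 'n' }
The grammar is NOT LL(1).

Answer: No. Predict set conflict for S: { 'n' }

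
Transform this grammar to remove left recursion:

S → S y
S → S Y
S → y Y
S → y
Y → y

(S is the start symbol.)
S is directly left-recursive. The standard transformation for
  A → A α₁ | ... | A α_m | β₁ | ... | β_n
is
  A  → β₁ A' | ... | β_n A'
  A' → α₁ A' | ... | α_m A' | ε

S → y Y becomes S → y Y S'
S → y becomes S → y S'
S → S y becomes S' → y S'
S → S Y becomes S' → Y S'
Add S' → ε

Productions for other non-terminals are unchanged:
  Y → y

Resulting grammar:
S → y Y S'
S → y S'
S' → y S'
S' → Y S'
S' → ε
Y → y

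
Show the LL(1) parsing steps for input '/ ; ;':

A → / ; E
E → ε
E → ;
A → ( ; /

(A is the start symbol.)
Stack is shown with the top on the left.

Stack    Input    Action
------------------------
A $      / ; ; $  output A → / ; E
/ ; E $  / ; ; $  match '/'
; E $    ; ; $    match ';'
E $      ; $      output E → ;
; $      ; $      match ';'
$        $        accept

The string is accepted.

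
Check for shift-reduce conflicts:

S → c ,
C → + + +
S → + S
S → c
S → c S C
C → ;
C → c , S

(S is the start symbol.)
Yes — I3: [S → c .] vs [S → . + S]

A shift-reduce conflict occurs when an LR(0) state has both:
  - a complete (reduce) item [A → α .] (dot at the end), and
  - a shift item [B → β . c γ] (dot before a terminal).

Augment with S' → S and build the canonical LR(0) collection (I0 = CLOSURE({[S' → . S]}), then GOTO on every symbol after a dot until no new states appear). It has 15 states:
  I0: { [S → . + S], [S → . c ,], [S → . c S C], [S → . c], [S' → . S] }  — shift
  I1: { [S → + . S], [S → . + S], [S → . c ,], [S → . c S C], [S → . c] }  — shift
  I2: { [S' → S .] }  — accept
  I3: { [S → . + S], [S → . c ,], [S → . c S C], [S → . c], [S → c . ,], [S → c . S C], [S → c .] }  — shift, reduce
  I4: { [S → c , .] }  — reduce
  I5: { [C → . + + +], [C → . ;], [C → . c , S], [S → c S . C] }  — shift
  I6: { [C → + . + +] }  — shift
  I7: { [C → ; .] }  — reduce
  I8: { [S → c S C .] }  — reduce
  I9: { [C → c . , S] }  — shift
  I10: { [C → c , . S], [S → . + S], [S → . c ,], [S → . c S C], [S → . c] }  — shift
  I11: { [C → c , S .] }  — reduce
  I12: { [C → + + . +] }  — shift
  I13: { [C → + + + .] }  — reduce
  I14: { [S → + S .] }  — reduce

I3 contains reduce item [S → c .] and shift items [S → . + S], [S → . c], [S → . c ,], [S → c . ,], [S → . c S C] — shift-reduce conflict.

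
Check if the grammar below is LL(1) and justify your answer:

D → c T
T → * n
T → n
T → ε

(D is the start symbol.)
Yes, the grammar is LL(1).

A grammar is LL(1) if for each non-terminal N with multiple productions, the predict sets of those productions are pairwise disjoint, where PREDICT(N → α) = (FIRST(α) \ {ε}) ∪ (FOLLOW(N) if α ⇒* ε).

Relevant sets:
  FOLLOW(T) = { $ }

For T:
  PREDICT(T → '*' n) = { '*' }
  PREDICT(T → n) = { 'n' }
  PREDICT(T → ε) = { $ }
D has a single production, so nothing to check there.

All predict sets are disjoint. The grammar IS LL(1).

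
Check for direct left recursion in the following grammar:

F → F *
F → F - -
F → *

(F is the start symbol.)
Yes, F is left-recursive

Direct left recursion occurs when N → N α for some non-terminal N (the right-hand side begins with the left-hand side itself).

F → F *: LEFT RECURSIVE (starts with F)
F → F - -: LEFT RECURSIVE (starts with F)
F → *: starts with '*'

The grammar has direct left recursion on: F.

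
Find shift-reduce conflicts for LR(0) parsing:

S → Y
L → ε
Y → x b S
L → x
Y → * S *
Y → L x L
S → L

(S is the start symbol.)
Yes — I0: [L → .] vs [L → . x]; I1: [L → .] vs [L → . x]; I2: [S → L .] vs [Y → L . x L]; I5: [L → x .] vs [Y → x . b S]; I6: [L → .] vs [L → . x]; I8: [L → .] vs [L → . x]

A shift-reduce conflict occurs when an LR(0) state has both:
  - a complete (reduce) item [A → α .] (dot at the end), and
  - a shift item [B → β . c γ] (dot before a terminal).

Augment with S' → S and build the canonical LR(0) collection (I0 = CLOSURE({[S' → . S]}), then GOTO on every symbol after a dot until no new states appear). It has 13 states:
  I0: { [L → . x], [L → .], [S → . L], [S → . Y], [S' → . S], [Y → . * S *], [Y → . L x L], [Y → . x b S] }  — shift, reduce
  I1: { [L → . x], [L → .], [S → . L], [S → . Y], [Y → * . S *], [Y → . * S *], [Y → . L x L], [Y → . x b S] }  — shift, reduce
  I2: { [S → L .], [Y → L . x L] }  — shift, reduce
  I3: { [S' → S .] }  — accept
  I4: { [S → Y .] }  — reduce
  I5: { [L → x .], [Y → x . b S] }  — shift, reduce
  I6: { [L → . x], [L → .], [S → . L], [S → . Y], [Y → . * S *], [Y → . L x L], [Y → . x b S], [Y → x b . S] }  — shift, reduce
  I7: { [Y → x b S .] }  — reduce
  I8: { [L → . x], [L → .], [Y → L x . L] }  — shift, reduce
  I9: { [Y → L x L .] }  — reduce
  I10: { [L → x .] }  — reduce
  I11: { [Y → * S . *] }  — shift
  I12: { [Y → * S * .] }  — reduce

I0 contains reduce item [L → .] and shift items [L → . x], [Y → . * S *], [Y → . x b S] — shift-reduce conflict.
I1 contains reduce item [L → .] and shift items [L → . x], [Y → . * S *], [Y → . x b S] — shift-reduce conflict.
I2 contains reduce item [S → L .] and shift item [Y → L . x L] — shift-reduce conflict.
I5 contains reduce item [L → x .] and shift item [Y → x . b S] — shift-reduce conflict.
I6 contains reduce item [L → .] and shift items [L → . x], [Y → . * S *], [Y → . x b S] — shift-reduce conflict.
I8 contains reduce item [L → .] and shift item [L → . x] — shift-reduce conflict.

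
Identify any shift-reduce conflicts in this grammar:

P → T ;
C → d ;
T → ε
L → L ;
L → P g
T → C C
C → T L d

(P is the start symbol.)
Yes — I0: [T → .] vs [C → . d ;]; I1: [T → .] vs [C → . d ;]; I3: [T → .] vs [C → . d ;]; I12: [T → .] vs [C → . d ;]; I13: [T → .] vs [C → . d ;]

A shift-reduce conflict occurs when an LR(0) state has both:
  - a complete (reduce) item [A → α .] (dot at the end), and
  - a shift item [B → β . c γ] (dot before a terminal).

Augment with P' → P and build the canonical LR(0) collection (I0 = CLOSURE({[P' → . P]}), then GOTO on every symbol after a dot until no new states appear). It has 14 states:
  I0: { [C → . T L d], [C → . d ;], [P → . T ;], [P' → . P], [T → . C C], [T → .] }  — shift, reduce
  I1: { [C → . T L d], [C → . d ;], [T → . C C], [T → .], [T → C . C] }  — shift, reduce
  I2: { [P' → P .] }  — accept
  I3: { [C → . T L d], [C → . d ;], [C → T . L d], [L → . L ;], [L → . P g], [P → . T ;], [P → T . ;], [T → . C C], [T → .] }  — shift, reduce
  I4: { [C → d . ;] }  — shift
  I5: { [C → d ; .] }  — reduce
  I6: { [P → T ; .] }  — reduce
  I7: { [C → T L . d], [L → L . ;] }  — shift
  I8: { [L → P . g] }  — shift
  I9: { [L → P g .] }  — reduce
  I10: { [L → L ; .] }  — reduce
  I11: { [C → T L d .] }  — reduce
  I12: { [C → . T L d], [C → . d ;], [T → . C C], [T → .], [T → C . C], [T → C C .] }  — shift, 2 reduces
  I13: { [C → . T L d], [C → . d ;], [C → T . L d], [L → . L ;], [L → . P g], [P → . T ;], [T → . C C], [T → .] }  — shift, reduce

I0 contains reduce item [T → .] and shift item [C → . d ;] — shift-reduce conflict.
I1 contains reduce item [T → .] and shift item [C → . d ;] — shift-reduce conflict.
I3 contains reduce item [T → .] and shift items [C → . d ;], [P → T . ;] — shift-reduce conflict.
I12 contains reduce items [T → .], [T → C C .] and shift item [C → . d ;] — shift-reduce conflict.
I13 contains reduce item [T → .] and shift item [C → . d ;] — shift-reduce conflict.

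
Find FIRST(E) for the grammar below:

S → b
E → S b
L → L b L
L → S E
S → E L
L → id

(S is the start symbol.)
{ 'b' }

To compute FIRST(E), examine every production with E on the left-hand side, reading each right-hand side left to right until a non-nullable symbol is reached.

FIRST sets of the other non-terminals involved (by the same procedure, iterated to a fixed point):
  FIRST(S) = { 'b' }

From E → S b:
  - S is a non-terminal: add FIRST(S) \ {ε} = { 'b' }
    S is not nullable, so stop

Collecting: FIRST(E) = { 'b' }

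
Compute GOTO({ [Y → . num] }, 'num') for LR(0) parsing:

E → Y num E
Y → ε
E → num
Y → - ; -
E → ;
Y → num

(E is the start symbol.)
GOTO(I, 'num') = CLOSURE({ [A → αX.β] : [A → α.Xβ] ∈ I, X = 'num' })

Items with dot before 'num', with the dot advanced:
  [Y → . num] → [Y → num .]
Closure adds nothing (no advanced item has the dot before a non-terminal).

GOTO = { [Y → num .] }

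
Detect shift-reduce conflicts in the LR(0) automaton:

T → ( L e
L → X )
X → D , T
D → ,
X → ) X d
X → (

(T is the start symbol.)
No shift-reduce conflicts

A shift-reduce conflict occurs when an LR(0) state has both:
  - a complete (reduce) item [A → α .] (dot at the end), and
  - a shift item [B → β . c γ] (dot before a terminal).

Augment with T' → T and build the canonical LR(0) collection (I0 = CLOSURE({[T' → . T]}), then GOTO on every symbol after a dot until no new states appear). It has 15 states:
  I0: { [T → . ( L e], [T' → . T] }  — shift
  I1: { [D → . ,], [L → . X )], [T → ( . L e], [X → . (], [X → . ) X d], [X → . D , T] }  — shift
  I2: { [T' → T .] }  — accept
  I3: { [X → ( .] }  — reduce
  I4: { [D → . ,], [X → ) . X d], [X → . (], [X → . ) X d], [X → . D , T] }  — shift
  I5: { [D → , .] }  — reduce
  I6: { [X → D . , T] }  — shift
  I7: { [T → ( L . e] }  — shift
  I8: { [L → X . )] }  — shift
  I9: { [L → X ) .] }  — reduce
  I10: { [T → ( L e .] }  — reduce
  I11: { [T → . ( L e], [X → D , . T] }  — shift
  I12: { [X → D , T .] }  — reduce
  I13: { [X → ) X . d] }  — shift
  I14: { [X → ) X d .] }  — reduce

No state contains both a complete item and a shift item.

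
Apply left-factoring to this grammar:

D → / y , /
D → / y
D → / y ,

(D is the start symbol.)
D → / y D'
D' → , D''
D'' → /
D'' → ε
D' → ε

Left-factoring transforms A → αβ₁ | αβ₂ into A → αA' and A' → β₁ | β₂
(α is the longest common prefix among the alternatives). Repeat until
no nonterminal has two alternatives with a common prefix.

Round 1: D has alternatives sharing prefix '/ y'. Introduce D': D → / y D'
  Add: D' → , /
  Add: D' → ε
  Add: D' → ,

Round 2: D' has alternatives sharing prefix ','. Introduce D'': D' → , D''
  Add: D'' → /
  Add: D'' → ε

No remaining common prefixes — done.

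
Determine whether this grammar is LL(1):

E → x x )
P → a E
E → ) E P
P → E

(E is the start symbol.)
A grammar is LL(1) if for each non-terminal N with multiple productions, the predict sets of those productions are pairwise disjoint, where PREDICT(N → α) = (FIRST(α) \ {ε}) ∪ (FOLLOW(N) if α ⇒* ε).

Relevant sets:
  FIRST(E) = { ')', 'x' }

For E:
  PREDICT(E → x x ')') = { 'x' }
  PREDICT(E → ')' E P) = { ')' }
For P:
  PREDICT(P → a E) = { 'a' }
  PREDICT(P → E) = { ')', 'x' }

All predict sets are disjoint. The grammar IS LL(1).

Answer: Yes, the grammar is LL(1).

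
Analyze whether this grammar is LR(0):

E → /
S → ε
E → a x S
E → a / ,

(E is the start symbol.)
Yes, the grammar is LR(0)

Augment with E' → E and build the canonical LR(0) collection (I0 = CLOSURE({[E' → . E]}), then GOTO on every symbol after a dot until no new states appear). It has 8 states:
  I0: { [E → . /], [E → . a / ,], [E → . a x S], [E' → . E] }  — shift
  I1: { [E → / .] }  — reduce
  I2: { [E' → E .] }  — accept
  I3: { [E → a . / ,], [E → a . x S] }  — shift
  I4: { [E → a / . ,] }  — shift
  I5: { [E → a x . S], [S → .] }  — reduce
  I6: { [E → a x S .] }  — reduce
  I7: { [E → a / , .] }  — reduce

Every state is either a pure shift/goto state or contains exactly one complete item and nothing to shift — no conflicts. The grammar is LR(0).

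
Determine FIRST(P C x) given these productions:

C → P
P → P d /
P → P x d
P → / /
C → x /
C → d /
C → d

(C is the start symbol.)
{ '/' }

FIRST sets of the non-terminals involved (from the grammar, by fixed-point iteration):
  FIRST(P) = { '/' }

To compute FIRST(P C x), process the symbols left to right:
Symbol P is a non-terminal. Add FIRST(P) \ {ε} = { '/' }
P is not nullable (ε ∉ FIRST(P)), so stop here.
FIRST(P C x) = { '/' }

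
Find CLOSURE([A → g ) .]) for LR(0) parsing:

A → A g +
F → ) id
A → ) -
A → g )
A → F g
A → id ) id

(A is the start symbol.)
To compute CLOSURE, for each item [A → α.Bβ] where B is a non-terminal, add [B → .γ] for all productions B → γ; repeat for the newly added items until nothing changes.

Start with: [A → g ) .]
The dot is at the end, so nothing is added.

CLOSURE = { [A → g ) .] }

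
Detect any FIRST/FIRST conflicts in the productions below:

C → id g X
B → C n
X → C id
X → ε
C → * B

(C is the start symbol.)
A FIRST/FIRST conflict occurs when two productions N → α and N → β for the same non-terminal have FIRST(α) ∩ FIRST(β) ≠ ∅ (with ε ∈ FIRST of a nullable right-hand side, so two nullable alternatives also conflict).

FIRST sets of the non-terminals at (or reachable through a nullable prefix from) the front of some alternative:
  FIRST(C) = { '*', 'id' }

Productions for C:
  C → id g X: FIRST = { 'id' }
  C → * B: FIRST = { '*' }
Productions for X:
  X → C id: FIRST = { '*', 'id' }
  X → ε: FIRST = { ε }
B has only one production, so no FIRST/FIRST conflict is possible there.

All alternatives of each non-terminal have pairwise disjoint FIRST sets.

Answer: No FIRST/FIRST conflicts.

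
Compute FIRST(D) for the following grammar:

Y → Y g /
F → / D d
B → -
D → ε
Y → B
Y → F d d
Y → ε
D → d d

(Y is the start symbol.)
{ 'd', ε }

From D → ε:
  - ε-production, so ε ∈ FIRST(D)
From D → d d:
  - d is a terminal: add 'd' and stop

Collecting: FIRST(D) = { 'd', ε }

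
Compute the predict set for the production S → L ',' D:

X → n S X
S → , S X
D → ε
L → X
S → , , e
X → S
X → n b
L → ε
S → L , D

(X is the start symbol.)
{ ',', 'n' }

PREDICT(S → L ',' D) = (FIRST(RHS) \ {ε}) ∪ (FOLLOW(S) if ε ∈ FIRST(RHS), i.e. RHS ⇒* ε)
FIRST(L) = { ',', 'n', ε }
FIRST(L ',' D) = { ',', 'n' }
ε ∉ FIRST(L ',' D), so FOLLOW(S) is not added.
PREDICT(S → L ',' D) = { ',', 'n' }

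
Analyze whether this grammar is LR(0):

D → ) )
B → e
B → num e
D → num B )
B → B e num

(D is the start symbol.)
A grammar is LR(0) if no state in the canonical LR(0) collection has:
  - both a shift item (dot before a terminal) and a complete item (shift-reduce conflict), or
  - two or more complete items (reduce-reduce conflict; the accept item [D' → D .] counts as a complete item here).

Augment with D' → D and build the canonical LR(0) collection (I0 = CLOSURE({[D' → . D]}), then GOTO on every symbol after a dot until no new states appear). It has 12 states:
  I0: { [D → . ) )], [D → . num B )], [D' → . D] }  — shift
  I1: { [D → ) . )] }  — shift
  I2: { [D' → D .] }  — accept
  I3: { [B → . B e num], [B → . e], [B → . num e], [D → num . B )] }  — shift
  I4: { [B → B . e num], [D → num B . )] }  — shift
  I5: { [B → e .] }  — reduce
  I6: { [B → num . e] }  — shift
  I7: { [B → num e .] }  — reduce
  I8: { [D → num B ) .] }  — reduce
  I9: { [B → B e . num] }  — shift
  I10: { [B → B e num .] }  — reduce
  I11: { [D → ) ) .] }  — reduce

Every state is either a pure shift/goto state or contains exactly one complete item and nothing to shift — no conflicts. The grammar is LR(0).

Answer: Yes, the grammar is LR(0)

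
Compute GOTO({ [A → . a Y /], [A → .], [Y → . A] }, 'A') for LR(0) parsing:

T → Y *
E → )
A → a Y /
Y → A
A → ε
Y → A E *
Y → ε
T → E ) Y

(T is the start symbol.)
{ [Y → A .] }

GOTO(I, 'A') = CLOSURE({ [A → αX.β] : [A → α.Xβ] ∈ I, X = 'A' })

Items with dot before 'A', with the dot advanced:
  [Y → . A] → [Y → A .]
Closure adds nothing (no advanced item has the dot before a non-terminal).

GOTO = { [Y → A .] }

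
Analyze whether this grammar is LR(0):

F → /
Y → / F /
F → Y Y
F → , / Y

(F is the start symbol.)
A grammar is LR(0) if no state in the canonical LR(0) collection has:
  - both a shift item (dot before a terminal) and a complete item (shift-reduce conflict), or
  - two or more complete items (reduce-reduce conflict; the accept item [F' → F .] counts as a complete item here).

Augment with F' → F and build the canonical LR(0) collection (I0 = CLOSURE({[F' → . F]}), then GOTO on every symbol after a dot until no new states appear). It has 11 states:
  I0: { [F → . , / Y], [F → . /], [F → . Y Y], [F' → . F], [Y → . / F /] }  — shift
  I1: { [F → , . / Y] }  — shift
  I2: { [F → . , / Y], [F → . /], [F → . Y Y], [F → / .], [Y → . / F /], [Y → / . F /] }  — shift, reduce
  I3: { [F' → F .] }  — accept
  I4: { [F → Y . Y], [Y → . / F /] }  — shift
  I5: { [F → . , / Y], [F → . /], [F → . Y Y], [Y → . / F /], [Y → / . F /] }  — shift
  I6: { [F → Y Y .] }  — reduce
  I7: { [Y → / F . /] }  — shift
  I8: { [Y → / F / .] }  — reduce
  I9: { [F → , / . Y], [Y → . / F /] }  — shift
  I10: { [F → , / Y .] }  — reduce

Conflict in state I2:
  Shift-reduce conflict between [F → / .] and [F → . , / Y]
So the grammar is NOT LR(0).

Answer: No. Shift-reduce conflict between [F → / .] and [F → . , / Y]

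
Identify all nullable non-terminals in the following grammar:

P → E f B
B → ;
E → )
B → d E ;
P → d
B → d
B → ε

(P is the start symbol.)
{ 'B' }

ε-productions: B → ε
So B is immediately nullable.
No further non-terminal can be added: every production for the remaining non-terminals contains a terminal or a non-nullable non-terminal.
Nullable = { 'B' }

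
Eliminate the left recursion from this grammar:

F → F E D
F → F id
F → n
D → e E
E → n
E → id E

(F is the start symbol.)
F → n F'
F' → E D F'
F' → id F'
F' → ε
D → e E
E → n
E → id E

F is directly left-recursive. The standard transformation for
  A → A α₁ | ... | A α_m | β₁ | ... | β_n
is
  A  → β₁ A' | ... | β_n A'
  A' → α₁ A' | ... | α_m A' | ε

F → n becomes F → n F'
F → F E D becomes F' → E D F'
F → F id becomes F' → id F'
Add F' → ε

Productions for other non-terminals are unchanged:
  D → e E
  E → n
  E → id E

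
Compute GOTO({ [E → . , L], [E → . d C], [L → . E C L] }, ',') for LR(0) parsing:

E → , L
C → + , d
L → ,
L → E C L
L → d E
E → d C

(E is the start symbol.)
{ [E → , . L], [E → . , L], [E → . d C], [L → . ,], [L → . E C L], [L → . d E] }

GOTO(I, ',') = CLOSURE({ [A → αX.β] : [A → α.Xβ] ∈ I, X = ',' })

Items with dot before ',', with the dot advanced:
  [E → . , L] → [E → , . L]
Closure of the advanced items:
  [E → , . L] has the dot before L: add [L → . ,], [L → . E C L], [L → . d E]
  [L → . E C L] has the dot before E: add [E → . , L], [E → . d C]

GOTO = { [E → , . L], [E → . , L], [E → . d C], [L → . ,], [L → . E C L], [L → . d E] }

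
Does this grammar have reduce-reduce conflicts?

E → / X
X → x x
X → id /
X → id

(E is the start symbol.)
A reduce-reduce conflict occurs when an LR(0) state has two complete items [A → α .] and [B → β .] — both call for a reduction, and with no lookahead the parser cannot choose between them.

Augment with E' → E and build the canonical LR(0) collection (I0 = CLOSURE({[E' → . E]}), then GOTO on every symbol after a dot until no new states appear). It has 8 states:
  I0: { [E → . / X], [E' → . E] }  — shift
  I1: { [E → / . X], [X → . id /], [X → . id], [X → . x x] }  — shift
  I2: { [E' → E .] }  — accept
  I3: { [E → / X .] }  — reduce
  I4: { [X → id . /], [X → id .] }  — shift, reduce
  I5: { [X → x . x] }  — shift
  I6: { [X → x x .] }  — reduce
  I7: { [X → id / .] }  — reduce

No state contains more than one complete item.

Answer: No reduce-reduce conflicts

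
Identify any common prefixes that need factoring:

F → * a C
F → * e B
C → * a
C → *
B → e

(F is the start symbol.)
Left-factoring is needed when two productions for the same non-terminal
share a common prefix on the right-hand side.

Productions for F:
  F → * a C
  F → * e B
Productions for C:
  C → * a
  C → *

Found common prefix '*' in productions for F
Found common prefix '*' in productions for C

Answer: Yes, F has productions with common prefix '*'; C has productions with common prefix '*'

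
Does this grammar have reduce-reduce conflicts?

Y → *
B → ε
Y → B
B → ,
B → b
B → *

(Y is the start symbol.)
A reduce-reduce conflict occurs when an LR(0) state has two complete items [A → α .] and [B → β .] — both call for a reduction, and with no lookahead the parser cannot choose between them.

Augment with Y' → Y and build the canonical LR(0) collection (I0 = CLOSURE({[Y' → . Y]}), then GOTO on every symbol after a dot until no new states appear). It has 6 states:
  I0: { [B → . *], [B → . ,], [B → . b], [B → .], [Y → . *], [Y → . B], [Y' → . Y] }  — shift, reduce
  I1: { [B → * .], [Y → * .] }  — 2 reduces
  I2: { [B → , .] }  — reduce
  I3: { [Y → B .] }  — reduce
  I4: { [Y' → Y .] }  — accept
  I5: { [B → b .] }  — reduce

I1 contains complete items [B → * .], [Y → * .] — reduce-reduce conflict.

Answer: Yes — I1: [B → * .] vs [Y → * .]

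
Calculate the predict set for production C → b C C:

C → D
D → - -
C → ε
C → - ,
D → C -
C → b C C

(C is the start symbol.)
{ 'b' }

PREDICT(C → b C C) = (FIRST(RHS) \ {ε}) ∪ (FOLLOW(C) if ε ∈ FIRST(RHS), i.e. RHS ⇒* ε)
FIRST(b C C) = { 'b' }
ε ∉ FIRST(b C C), so FOLLOW(C) is not added.
PREDICT(C → b C C) = { 'b' }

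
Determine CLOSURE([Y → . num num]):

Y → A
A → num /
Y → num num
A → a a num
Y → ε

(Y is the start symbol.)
Start with: [Y → . num num]
The dot precedes the terminal num, so nothing is added.

CLOSURE = { [Y → . num num] }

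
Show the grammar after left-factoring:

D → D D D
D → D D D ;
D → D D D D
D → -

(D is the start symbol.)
D → D D D D'
D' → ε
D' → ;
D' → D
D → -

Left-factoring transforms A → αβ₁ | αβ₂ into A → αA' and A' → β₁ | β₂
(α is the longest common prefix among the alternatives). Repeat until
no nonterminal has two alternatives with a common prefix.

Round 1: D has alternatives sharing prefix 'D D D'. Introduce D': D → D D D D'
  Add: D' → ε
  Add: D' → ;
  Add: D' → D

No remaining common prefixes — done.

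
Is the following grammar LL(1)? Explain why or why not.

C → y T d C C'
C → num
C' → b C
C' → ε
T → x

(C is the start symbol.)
No. Predict set conflict for C': { 'b' }

Relevant sets:
  FOLLOW(C') = { $, 'b' }

For C:
  PREDICT(C → y T d C C') = { 'y' }
  PREDICT(C → num) = { 'num' }
For C':
  PREDICT(C' → b C) = { 'b' }
  PREDICT(C' → ε) = { $, 'b' }
T has a single production, so nothing to check there.

Conflict found: Predict set conflict for C': { 'b' }
The grammar is NOT LL(1).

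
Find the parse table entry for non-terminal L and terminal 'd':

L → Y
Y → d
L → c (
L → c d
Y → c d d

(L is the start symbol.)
To find M[L, 'd'], we find productions for L where 'd' is in the predict set (PREDICT(N → α) = (FIRST(α) \ {ε}) ∪ (FOLLOW(N) if α ⇒* ε)).

Relevant sets:
  FIRST(Y) = { 'c', 'd' }

L → Y: PREDICT = { 'c', 'd' }
  'd' is in predict set, so this production goes in M[L, 'd']
L → c (: PREDICT = { 'c' }
L → c d: PREDICT = { 'c' }

M[L, 'd'] = L → Y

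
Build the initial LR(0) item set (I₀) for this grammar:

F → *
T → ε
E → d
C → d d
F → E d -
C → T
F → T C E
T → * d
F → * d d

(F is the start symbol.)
First, augment the grammar with F' → F
I₀ = CLOSURE({ [F' → . F] }):
  [F' → . F] has the dot before F: add [F → . *], [F → . E d -], [F → . T C E], [F → . * d d]
  [F → . E d -] has the dot before E: add [E → . d]
  [F → . T C E] has the dot before T: add [T → .], [T → . * d]
No further items can be added.

I₀ = { [E → . d], [F → . * d d], [F → . *], [F → . E d -], [F → . T C E], [F' → . F], [T → . * d], [T → .] }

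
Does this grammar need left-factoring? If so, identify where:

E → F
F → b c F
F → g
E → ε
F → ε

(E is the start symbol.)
No, left-factoring is not needed

Left-factoring is needed when two productions for the same non-terminal
share a common prefix on the right-hand side.

Productions for E:
  E → F
  E → ε
Productions for F:
  F → b c F
  F → g
  F → ε

No common prefixes found.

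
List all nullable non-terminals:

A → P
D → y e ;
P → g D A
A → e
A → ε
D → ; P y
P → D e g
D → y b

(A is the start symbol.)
A non-terminal is nullable if it can derive ε (the empty string): either it has an ε-production, or it has a production whose right-hand side consists entirely of nullable non-terminals.

ε-productions: A → ε
So A is immediately nullable.
No further non-terminal can be added: every production for the remaining non-terminals contains a terminal or a non-nullable non-terminal.
Nullable = { 'A' }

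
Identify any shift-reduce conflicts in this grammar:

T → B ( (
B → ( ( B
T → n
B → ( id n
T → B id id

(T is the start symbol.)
No shift-reduce conflicts

Augment with T' → T and build the canonical LR(0) collection (I0 = CLOSURE({[T' → . T]}), then GOTO on every symbol after a dot until no new states appear). It has 13 states:
  I0: { [B → . ( ( B], [B → . ( id n], [T → . B ( (], [T → . B id id], [T → . n], [T' → . T] }  — shift
  I1: { [B → ( . ( B], [B → ( . id n] }  — shift
  I2: { [T → B . ( (], [T → B . id id] }  — shift
  I3: { [T' → T .] }  — accept
  I4: { [T → n .] }  — reduce
  I5: { [T → B ( . (] }  — shift
  I6: { [T → B id . id] }  — shift
  I7: { [T → B id id .] }  — reduce
  I8: { [T → B ( ( .] }  — reduce
  I9: { [B → ( ( . B], [B → . ( ( B], [B → . ( id n] }  — shift
  I10: { [B → ( id . n] }  — shift
  I11: { [B → ( id n .] }  — reduce
  I12: { [B → ( ( B .] }  — reduce

No state contains both a complete item and a shift item.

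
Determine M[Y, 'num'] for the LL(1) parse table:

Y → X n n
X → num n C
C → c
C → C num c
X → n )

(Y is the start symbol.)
Y → X n n

To find M[Y, 'num'], we find productions for Y where 'num' is in the predict set (PREDICT(N → α) = (FIRST(α) \ {ε}) ∪ (FOLLOW(N) if α ⇒* ε)).

Relevant sets:
  FIRST(X) = { 'n', 'num' }

Y → X n n: PREDICT = { 'n', 'num' }
  'num' is in predict set, so this production goes in M[Y, 'num']

M[Y, 'num'] = Y → X n n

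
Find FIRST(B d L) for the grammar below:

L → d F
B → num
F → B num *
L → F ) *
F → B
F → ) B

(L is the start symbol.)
FIRST sets of the non-terminals involved (from the grammar, by fixed-point iteration):
  FIRST(B) = { 'num' }

To compute FIRST(B d L), process the symbols left to right:
Symbol B is a non-terminal. Add FIRST(B) \ {ε} = { 'num' }
B is not nullable (ε ∉ FIRST(B)), so stop here.
FIRST(B d L) = { 'num' }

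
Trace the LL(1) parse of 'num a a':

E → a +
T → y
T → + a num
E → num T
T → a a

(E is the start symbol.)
Stack is shown with the top on the left.

Stack    Input      Action
--------------------------
E $      num a a $  output E → num T
num T $  num a a $  match 'num'
T $      a a $      output T → a a
a a $    a a $      match 'a'
a $      a $        match 'a'
$        $          accept

The string is accepted.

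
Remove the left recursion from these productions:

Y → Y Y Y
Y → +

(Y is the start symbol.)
Y is directly left-recursive. The standard transformation for
  A → A α₁ | ... | A α_m | β₁ | ... | β_n
is
  A  → β₁ A' | ... | β_n A'
  A' → α₁ A' | ... | α_m A' | ε

Y → + becomes Y → + Y'
Y → Y Y Y becomes Y' → Y Y Y'
Add Y' → ε

Resulting grammar:
Y → + Y'
Y' → Y Y Y'
Y' → ε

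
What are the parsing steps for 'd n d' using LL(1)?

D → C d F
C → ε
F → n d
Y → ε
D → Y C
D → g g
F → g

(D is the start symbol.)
Stack is shown with the top on the left.

Stack    Input    Action
------------------------
D $      d n d $  output D → C d F
C d F $  d n d $  output C → ε
d F $    d n d $  match 'd'
F $      n d $    output F → n d
n d $    n d $    match 'n'
d $      d $      match 'd'
$        $        accept

The string is accepted.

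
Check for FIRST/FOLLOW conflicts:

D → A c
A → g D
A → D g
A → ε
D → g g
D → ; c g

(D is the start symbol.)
Nullable non-terminals: A.
FIRST sets used below: FIRST(D) = { ';', 'c', 'g' }

A: nullable alternative(s) A → ε; FOLLOW(A) = { 'c' }
  A → g D: FIRST \ {ε} = { 'g' } — disjoint from FOLLOW(A)
  A → D g: FIRST \ {ε} = { ';', 'c', 'g' } — overlaps FOLLOW(A) on { 'c' }: CONFLICT
  A → ε: FIRST \ {ε} = { } — this is the only nullable alternative, skip

D has no nullable alternative, so no FIRST/FOLLOW check is needed there.

So the grammar has 1 FIRST/FOLLOW conflict (marked CONFLICT above).

Answer: Yes. A → D g with FOLLOW(A) on { 'c' }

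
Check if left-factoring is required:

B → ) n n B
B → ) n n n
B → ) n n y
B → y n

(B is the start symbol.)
Yes, B has productions with common prefix ') n n'

Left-factoring is needed when two productions for the same non-terminal
share a common prefix on the right-hand side.

Productions for B:
  B → ) n n B
  B → ) n n n
  B → ) n n y
  B → y n

Found common prefix ') n n' in productions for B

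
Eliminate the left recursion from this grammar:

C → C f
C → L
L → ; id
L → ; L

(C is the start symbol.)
C is directly left-recursive. The standard transformation for
  A → A α₁ | ... | A α_m | β₁ | ... | β_n
is
  A  → β₁ A' | ... | β_n A'
  A' → α₁ A' | ... | α_m A' | ε

C → L becomes C → L C'
C → C f becomes C' → f C'
Add C' → ε

Productions for other non-terminals are unchanged:
  L → ; id
  L → ; L

Resulting grammar:
C → L C'
C' → f C'
C' → ε
L → ; id
L → ; L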